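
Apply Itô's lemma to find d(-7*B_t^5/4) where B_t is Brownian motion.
d(-7*B_t^5/4) = (-35*B_t^3/2) dt + (-35*B_t^4/4) dB_t

Itô's formula for f(B_t) gives d f(B_t) = f'(B_t) dB_t + (1/2) f''(B_t) dt. Compute derivatives of f(x) = -7*x^5/4:
  f'(x)  = -35*x^4/4
  f''(x) = -35*x^3
Substitute x = B_t and multiply the f'' term by 1/2:
  drift     = (1/2) * (-35*x^3) evaluated at B_t = -35*B_t^3/2
  diffusion = (-35*x^4/4) evaluated at B_t = -35*B_t^4/4
Therefore d(-7*B_t^5/4) = (-35*B_t^3/2) dt + (-35*B_t^4/4) dB_t.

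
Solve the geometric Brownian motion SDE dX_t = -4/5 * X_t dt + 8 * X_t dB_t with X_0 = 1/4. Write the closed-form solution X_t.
X_t = 1/4 * exp((-164/5) * t + (8) * B_t)

For GBM dX = mu X dt + sigma X dB with X_0 = x_0, apply Itô to Y = log X: dY = (mu - sigma^2/2) dt + sigma dB, so Y_t = log(x_0) + (mu - sigma^2/2) t + sigma B_t and hence X_t = x_0 * exp((mu - sigma^2/2) t + sigma B_t).
With mu = -4/5, sigma = 8, x_0 = 1/4, this gives:
  X_t = 1/4 * exp((-164/5) * t + (8) * B_t).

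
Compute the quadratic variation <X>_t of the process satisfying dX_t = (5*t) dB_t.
<X>_t = 25*t^3/3

For an Itô process dX_t = a(t) dt + b(t) dB_t, the quadratic variation is <X>_t = int_0^t b(s)^2 ds (the drift term does not contribute). Here b(s) = 5*s, so
  b(s)^2 = 25*s^2.
Integrating from 0 to t:
  <X>_t = int_0^t (25*s^2) ds = 25*t^3/3.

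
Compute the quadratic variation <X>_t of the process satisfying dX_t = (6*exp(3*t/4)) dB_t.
<X>_t = 24*exp(3*t/2) - 24

For an Itô process dX_t = a(t) dt + b(t) dB_t, the quadratic variation is <X>_t = int_0^t b(s)^2 ds (the drift term does not contribute). Here b(s) = 6*exp(3*s/4), so
  b(s)^2 = 36*exp(3*s/2).
Integrating from 0 to t:
  <X>_t = int_0^t (36*exp(3*s/2)) ds = 24*exp(3*t/2) - 24.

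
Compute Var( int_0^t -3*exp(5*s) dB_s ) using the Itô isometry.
Var = 9*exp(10*t)/10 - 9/10

The Itô integral of a deterministic integrand f(s) has mean 0 because each increment f(s) * (B_{s+ds} - B_s) has mean 0. By the Itô isometry:
  Var( int_0^t f(s) dB_s ) = E[ (int_0^t f(s) dB_s)^2 ] = int_0^t f(s)^2 ds.
Here f(s) = -3*exp(5*s), so f(s)^2 = 9*exp(10*s). Integrate:
  int_0^t (9*exp(10*s)) ds = 9*exp(10*t)/10 - 9/10.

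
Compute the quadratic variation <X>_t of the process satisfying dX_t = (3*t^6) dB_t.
<X>_t = 9*t^13/13

For an Itô process dX_t = a(t) dt + b(t) dB_t, the quadratic variation is <X>_t = int_0^t b(s)^2 ds (the drift term does not contribute). Here b(s) = 3*s^6, so
  b(s)^2 = 9*s^12.
Integrating from 0 to t:
  <X>_t = int_0^t (9*s^12) ds = 9*t^13/13.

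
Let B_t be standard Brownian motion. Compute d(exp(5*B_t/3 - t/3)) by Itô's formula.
d(exp(5*B_t/3 - t/3)) = (19*exp(5*B_t/3 - t/3)/18) dt + (5*exp(5*B_t/3 - t/3)/3) dB_t

Itô's formula for f(t, x): d f(t, B_t) = (f_t + (1/2) f_xx) dt + f_x dB_t. Compute partials of f(t, x) = exp(-t/3 + 5*x/3):
  f_t(t,x)  = -exp(-t/3 + 5*x/3)/3
  f_x(t,x)  = 5*exp(-t/3 + 5*x/3)/3
  f_xx(t,x) = 25*exp(-t/3 + 5*x/3)/9
Assemble drift = f_t + (1/2) f_xx = 19*exp(-t/3 + 5*x/3)/18 and diffusion = f_x = 5*exp(-t/3 + 5*x/3)/3. Substituting x = B_t:
  d(exp(5*B_t/3 - t/3)) = (19*exp(5*B_t/3 - t/3)/18) dt + (5*exp(5*B_t/3 - t/3)/3) dB_t.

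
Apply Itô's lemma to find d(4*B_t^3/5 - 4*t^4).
d(4*B_t^3/5 - 4*t^4) = (12*B_t/5 - 16*t^3) dt + (12*B_t^2/5) dB_t

Itô's formula for f(t, x): d f(t, B_t) = (f_t + (1/2) f_xx) dt + f_x dB_t. Compute partials of f(t, x) = -4*t^4 + 4*x^3/5:
  f_t(t,x)  = -16*t^3
  f_x(t,x)  = 12*x^2/5
  f_xx(t,x) = 24*x/5
Assemble drift = f_t + (1/2) f_xx = -16*t^3 + 12*x/5 and diffusion = f_x = 12*x^2/5. Substituting x = B_t:
  d(4*B_t^3/5 - 4*t^4) = (12*B_t/5 - 16*t^3) dt + (12*B_t^2/5) dB_t.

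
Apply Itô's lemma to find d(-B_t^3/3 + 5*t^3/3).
d(-B_t^3/3 + 5*t^3/3) = (-B_t + 5*t^2) dt + (-B_t^2) dB_t

Itô's formula for f(t, x): d f(t, B_t) = (f_t + (1/2) f_xx) dt + f_x dB_t. Compute partials of f(t, x) = 5*t^3/3 - x^3/3:
  f_t(t,x)  = 5*t^2
  f_x(t,x)  = -x^2
  f_xx(t,x) = -2*x
Assemble drift = f_t + (1/2) f_xx = 5*t^2 - x and diffusion = f_x = -x^2. Substituting x = B_t:
  d(-B_t^3/3 + 5*t^3/3) = (-B_t + 5*t^2) dt + (-B_t^2) dB_t.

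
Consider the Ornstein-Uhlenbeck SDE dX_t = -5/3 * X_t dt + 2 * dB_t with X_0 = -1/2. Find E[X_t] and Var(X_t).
E[X_t] = -exp(-5*t/3)/2; Var(X_t) = 6/5 - 6*exp(-10*t/3)/5

The OU SDE dX = -theta X dt + sigma dB admits the integrating factor exp(theta t): d(exp(theta t) X_t) = sigma exp(theta t) dB_t. Integrating from 0 to t:
  X_t = x_0 * exp(-theta t) + sigma * int_0^t exp(-theta (t-s)) dB_s.
The Itô integral has mean 0 and (by the Itô isometry) variance sigma^2 * int_0^t exp(-2 theta (t - s)) ds = sigma^2 * (1 - exp(-2 theta t)) / (2 theta).
With theta = 5/3, sigma = 2, x_0 = -1/2:
  E[X_t] = -1/2 * exp(-5/3 t) = -exp(-5*t/3)/2
  Var(X_t) = (2)^2 * (1 - exp(-2*5/3 t)) / (2 * 5/3) = 6/5 - 6*exp(-10*t/3)/5.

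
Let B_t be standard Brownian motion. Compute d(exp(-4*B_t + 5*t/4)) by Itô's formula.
d(exp(-4*B_t + 5*t/4)) = (37*exp(-4*B_t + 5*t/4)/4) dt + (-4*exp(-4*B_t + 5*t/4)) dB_t

Itô's formula for f(t, x): d f(t, B_t) = (f_t + (1/2) f_xx) dt + f_x dB_t. Compute partials of f(t, x) = exp(5*t/4 - 4*x):
  f_t(t,x)  = 5*exp(5*t/4 - 4*x)/4
  f_x(t,x)  = -4*exp(5*t/4 - 4*x)
  f_xx(t,x) = 16*exp(5*t/4 - 4*x)
Assemble drift = f_t + (1/2) f_xx = 37*exp(5*t/4 - 4*x)/4 and diffusion = f_x = -4*exp(5*t/4 - 4*x). Substituting x = B_t:
  d(exp(-4*B_t + 5*t/4)) = (37*exp(-4*B_t + 5*t/4)/4) dt + (-4*exp(-4*B_t + 5*t/4)) dB_t.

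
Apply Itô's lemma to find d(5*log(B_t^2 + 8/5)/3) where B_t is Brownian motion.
d(5*log(B_t^2 + 8/5)/3) = (25*(8 - 5*B_t^2)/(3*(5*B_t^2 + 8)^2)) dt + (50*B_t/(3*(5*B_t^2 + 8))) dB_t

Itô's formula for f(B_t) gives d f(B_t) = f'(B_t) dB_t + (1/2) f''(B_t) dt. Compute derivatives of f(x) = 5*log(x^2 + 8/5)/3:
  f'(x)  = 50*x/(3*(5*x^2 + 8))
  f''(x) = 50*(8 - 5*x^2)/(3*(5*x^2 + 8)^2)
Substitute x = B_t and multiply the f'' term by 1/2:
  drift     = (1/2) * (50*(8 - 5*x^2)/(3*(5*x^2 + 8)^2)) evaluated at B_t = 25*(8 - 5*B_t^2)/(3*(5*B_t^2 + 8)^2)
  diffusion = (50*x/(3*(5*x^2 + 8))) evaluated at B_t = 50*B_t/(3*(5*B_t^2 + 8))
Therefore d(5*log(B_t^2 + 8/5)/3) = (25*(8 - 5*B_t^2)/(3*(5*B_t^2 + 8)^2)) dt + (50*B_t/(3*(5*B_t^2 + 8))) dB_t.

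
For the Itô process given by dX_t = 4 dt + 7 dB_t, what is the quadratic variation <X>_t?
<X>_t = 49*t

For an Itô process dX_t = a(t) dt + b(t) dB_t, the quadratic variation is <X>_t = int_0^t b(s)^2 ds (the drift term does not contribute). Here b(s) = 7, so
  b(s)^2 = 49.
Integrating from 0 to t:
  <X>_t = int_0^t (49) ds = 49*t.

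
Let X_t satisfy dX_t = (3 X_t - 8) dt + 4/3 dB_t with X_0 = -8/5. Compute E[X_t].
E[X_t] = 8/3 - 64*exp(3*t)/15

Taking expectations and using E[dB_t] = 0, the mean m(t) = E[X_t] satisfies the ODE m'(t) = a m(t) + b with m(0) = x_0. With a = 3, b = -8, x_0 = -8/5, the solution is
  m(t) = x_0 * exp(a t) + (b/a) * (exp(a t) - 1)
       = (-8/5) * exp(3 t) + ((-8)/3) * (exp(3 t) - 1)
       = 8/3 - 64*exp(3*t)/15.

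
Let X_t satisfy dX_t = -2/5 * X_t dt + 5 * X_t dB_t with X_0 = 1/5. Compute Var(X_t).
Var(X_t) = (exp(25*t) - 1)*exp(-4*t/5)/25

For GBM dX = mu X dt + sigma X dB with X_0 = x_0, apply Itô to Y = log X: dY = (mu - sigma^2/2) dt + sigma dB, so Y_t = log(x_0) + (mu - sigma^2/2) t + sigma B_t and hence X_t = x_0 * exp((mu - sigma^2/2) t + sigma B_t).
With mu = -2/5, sigma = 5, x_0 = 1/5, this gives:
  X_t = 1/5 * exp((-129/10) * t + (5) * B_t).
Since sigma*B_t ~ Normal(0, sigma^2 t), E[exp(sigma*B_t)] = exp(sigma^2 t / 2); so E[X_t] = x_0 * exp((mu - sigma^2/2) t) * exp(sigma^2 t / 2) = x_0 * exp(mu t) = exp(-2*t/5)/5.
Var(X_t) = E[X_t^2] - (E[X_t])^2 = x_0^2 * exp(2 mu t) * (exp(sigma^2 t) - 1) = (exp(25*t) - 1)*exp(-4*t/5)/25.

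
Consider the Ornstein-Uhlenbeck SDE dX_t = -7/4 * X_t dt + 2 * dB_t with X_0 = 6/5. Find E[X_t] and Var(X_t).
E[X_t] = 6*exp(-7*t/4)/5; Var(X_t) = 8/7 - 8*exp(-7*t/2)/7

The OU SDE dX = -theta X dt + sigma dB admits the integrating factor exp(theta t): d(exp(theta t) X_t) = sigma exp(theta t) dB_t. Integrating from 0 to t:
  X_t = x_0 * exp(-theta t) + sigma * int_0^t exp(-theta (t-s)) dB_s.
The Itô integral has mean 0 and (by the Itô isometry) variance sigma^2 * int_0^t exp(-2 theta (t - s)) ds = sigma^2 * (1 - exp(-2 theta t)) / (2 theta).
With theta = 7/4, sigma = 2, x_0 = 6/5:
  E[X_t] = 6/5 * exp(-7/4 t) = 6*exp(-7*t/4)/5
  Var(X_t) = (2)^2 * (1 - exp(-2*7/4 t)) / (2 * 7/4) = 8/7 - 8*exp(-7*t/2)/7.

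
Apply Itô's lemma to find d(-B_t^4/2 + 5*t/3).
d(-B_t^4/2 + 5*t/3) = (5/3 - 3*B_t^2) dt + (-2*B_t^3) dB_t

Itô's formula for f(t, x): d f(t, B_t) = (f_t + (1/2) f_xx) dt + f_x dB_t. Compute partials of f(t, x) = 5*t/3 - x^4/2:
  f_t(t,x)  = 5/3
  f_x(t,x)  = -2*x^3
  f_xx(t,x) = -6*x^2
Assemble drift = f_t + (1/2) f_xx = 5/3 - 3*x^2 and diffusion = f_x = -2*x^3. Substituting x = B_t:
  d(-B_t^4/2 + 5*t/3) = (5/3 - 3*B_t^2) dt + (-2*B_t^3) dB_t.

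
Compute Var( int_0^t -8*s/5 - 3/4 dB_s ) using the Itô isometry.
Var = t*(1024*t^2 + 1440*t + 675)/1200

The Itô integral of a deterministic integrand f(s) has mean 0 because each increment f(s) * (B_{s+ds} - B_s) has mean 0. By the Itô isometry:
  Var( int_0^t f(s) dB_s ) = E[ (int_0^t f(s) dB_s)^2 ] = int_0^t f(s)^2 ds.
Here f(s) = -8*s/5 - 3/4, so f(s)^2 = (32*s + 15)^2/400. Integrate:
  int_0^t ((32*s + 15)^2/400) ds = t*(1024*t^2 + 1440*t + 675)/1200.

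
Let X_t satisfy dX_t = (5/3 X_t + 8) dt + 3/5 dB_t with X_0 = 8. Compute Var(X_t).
Var(X_t) = 27*exp(10*t/3)/250 - 27/250

The variance V(t) = Var(X_t) satisfies V'(t) = 2 a V(t) + c^2 with V(0) = 0 (drift coefficient is linear in X, diffusion is constant). With a = 5/3, c = 3/5, the solution is
  V(t) = (c^2 / (2 a)) * (exp(2 a t) - 1)
       = ((3/5)^2 / (2*(5/3))) * (exp((10/3) t) - 1)
       = 27*exp(10*t/3)/250 - 27/250.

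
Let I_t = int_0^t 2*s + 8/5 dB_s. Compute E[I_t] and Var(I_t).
E[I_t] = 0; Var(I_t) = 4*t*(25*t^2 + 60*t + 48)/75

The Itô integral of a deterministic integrand f(s) has mean 0 because each increment f(s) * (B_{s+ds} - B_s) has mean 0. By the Itô isometry:
  Var( int_0^t f(s) dB_s ) = E[ (int_0^t f(s) dB_s)^2 ] = int_0^t f(s)^2 ds.
Here f(s) = 2*s + 8/5, so f(s)^2 = 4*(5*s + 4)^2/25. Integrate:
  int_0^t (4*(5*s + 4)^2/25) ds = 4*t*(25*t^2 + 60*t + 48)/75.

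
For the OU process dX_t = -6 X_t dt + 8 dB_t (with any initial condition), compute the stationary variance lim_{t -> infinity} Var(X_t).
lim Var(X_t) = 16/3

The OU SDE dX = -theta X dt + sigma dB admits the integrating factor exp(theta t): d(exp(theta t) X_t) = sigma exp(theta t) dB_t. Integrating from 0 to t gives X_t = x_0 * exp(-theta t) + sigma * int_0^t exp(-theta (t-s)) dB_s for any initial x_0. The Itô integral has variance (by the Itô isometry) sigma^2 * int_0^t exp(-2 theta (t - s)) ds = sigma^2 * (1 - exp(-2 theta t)) / (2 theta), independent of x_0.
With theta = 6, sigma = 8:
  Var(X_t) = (8)^2 * (1 - exp(-2*6 t)) / (2 * 6) = 16/3 - 16*exp(-12*t)/3.
As t -> infinity, exp(-2*6 t) -> 0, so the stationary variance is sigma^2 / (2 theta) = 16/3.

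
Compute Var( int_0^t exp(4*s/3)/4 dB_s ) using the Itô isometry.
Var = 3*exp(8*t/3)/128 - 3/128

The Itô integral of a deterministic integrand f(s) has mean 0 because each increment f(s) * (B_{s+ds} - B_s) has mean 0. By the Itô isometry:
  Var( int_0^t f(s) dB_s ) = E[ (int_0^t f(s) dB_s)^2 ] = int_0^t f(s)^2 ds.
Here f(s) = exp(4*s/3)/4, so f(s)^2 = exp(8*s/3)/16. Integrate:
  int_0^t (exp(8*s/3)/16) ds = 3*exp(8*t/3)/128 - 3/128.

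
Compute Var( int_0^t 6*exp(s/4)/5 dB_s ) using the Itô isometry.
Var = 72*exp(t/2)/25 - 72/25

The Itô integral of a deterministic integrand f(s) has mean 0 because each increment f(s) * (B_{s+ds} - B_s) has mean 0. By the Itô isometry:
  Var( int_0^t f(s) dB_s ) = E[ (int_0^t f(s) dB_s)^2 ] = int_0^t f(s)^2 ds.
Here f(s) = 6*exp(s/4)/5, so f(s)^2 = 36*exp(s/2)/25. Integrate:
  int_0^t (36*exp(s/2)/25) ds = 72*exp(t/2)/25 - 72/25.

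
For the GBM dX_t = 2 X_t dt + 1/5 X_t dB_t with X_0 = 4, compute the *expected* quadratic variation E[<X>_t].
E[<X>_t] = 16*exp(101*t/25)/101 - 16/101

<X>_t = int_0^t ((1/5) * X_s)^2 ds. Taking expectation inside the integral: E[<X>_t] = (1/5)^2 * int_0^t E[X_s^2] ds. For GBM, E[X_s^2] = x_0^2 * exp((2 mu + sigma^2) s). Integrating:
  E[<X>_t] = (1/5)^2 * 4^2 * (exp((2*2 + (1/5)^2) t) - 1) / (2*2 + (1/5)^2)
           = (1/5)^2 * 4^2 * (exp((101/25) t) - 1) / (101/25) = 16*exp(101*t/25)/101 - 16/101.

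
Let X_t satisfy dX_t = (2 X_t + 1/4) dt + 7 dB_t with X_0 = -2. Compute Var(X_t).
Var(X_t) = 49*exp(4*t)/4 - 49/4

The variance V(t) = Var(X_t) satisfies V'(t) = 2 a V(t) + c^2 with V(0) = 0 (drift coefficient is linear in X, diffusion is constant). With a = 2, c = 7, the solution is
  V(t) = (c^2 / (2 a)) * (exp(2 a t) - 1)
       = (7^2 / (2*2)) * (exp(4 t) - 1)
       = 49*exp(4*t)/4 - 49/4.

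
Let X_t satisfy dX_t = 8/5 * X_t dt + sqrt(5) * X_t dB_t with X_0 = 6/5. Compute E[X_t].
E[X_t] = 6*exp(8*t/5)/5

For GBM dX = mu X dt + sigma X dB with X_0 = x_0, apply Itô to Y = log X: dY = (mu - sigma^2/2) dt + sigma dB, so Y_t = log(x_0) + (mu - sigma^2/2) t + sigma B_t and hence X_t = x_0 * exp((mu - sigma^2/2) t + sigma B_t).
With mu = 8/5, sigma = sqrt(5), x_0 = 6/5, this gives:
  X_t = 6/5 * exp((-9/10) * t + (sqrt(5)) * B_t).
Since sigma*B_t ~ Normal(0, sigma^2 t), E[exp(sigma*B_t)] = exp(sigma^2 t / 2); so E[X_t] = x_0 * exp((mu - sigma^2/2) t) * exp(sigma^2 t / 2) = x_0 * exp(mu t) = 6*exp(8*t/5)/5.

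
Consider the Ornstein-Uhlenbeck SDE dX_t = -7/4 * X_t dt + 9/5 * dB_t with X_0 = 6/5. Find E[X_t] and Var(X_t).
E[X_t] = 6*exp(-7*t/4)/5; Var(X_t) = 162/175 - 162*exp(-7*t/2)/175

The OU SDE dX = -theta X dt + sigma dB admits the integrating factor exp(theta t): d(exp(theta t) X_t) = sigma exp(theta t) dB_t. Integrating from 0 to t:
  X_t = x_0 * exp(-theta t) + sigma * int_0^t exp(-theta (t-s)) dB_s.
The Itô integral has mean 0 and (by the Itô isometry) variance sigma^2 * int_0^t exp(-2 theta (t - s)) ds = sigma^2 * (1 - exp(-2 theta t)) / (2 theta).
With theta = 7/4, sigma = 9/5, x_0 = 6/5:
  E[X_t] = 6/5 * exp(-7/4 t) = 6*exp(-7*t/4)/5
  Var(X_t) = (9/5)^2 * (1 - exp(-2*7/4 t)) / (2 * 7/4) = 162/175 - 162*exp(-7*t/2)/175.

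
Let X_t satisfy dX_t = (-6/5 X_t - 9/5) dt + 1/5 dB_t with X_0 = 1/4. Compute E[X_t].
E[X_t] = -3/2 + 7*exp(-6*t/5)/4

Taking expectations and using E[dB_t] = 0, the mean m(t) = E[X_t] satisfies the ODE m'(t) = a m(t) + b with m(0) = x_0. With a = -6/5, b = -9/5, x_0 = 1/4, the solution is
  m(t) = x_0 * exp(a t) + (b/a) * (exp(a t) - 1)
       = (1/4) * exp((-6/5) t) + ((-9/5)/(-6/5)) * (exp((-6/5) t) - 1)
       = -3/2 + 7*exp(-6*t/5)/4.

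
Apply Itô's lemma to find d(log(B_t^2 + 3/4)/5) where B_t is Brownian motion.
d(log(B_t^2 + 3/4)/5) = (4*(3 - 4*B_t^2)/(5*(4*B_t^2 + 3)^2)) dt + (8*B_t/(5*(4*B_t^2 + 3))) dB_t

Itô's formula for f(B_t) gives d f(B_t) = f'(B_t) dB_t + (1/2) f''(B_t) dt. Compute derivatives of f(x) = log(x^2 + 3/4)/5:
  f'(x)  = 8*x/(5*(4*x^2 + 3))
  f''(x) = 8*(3 - 4*x^2)/(5*(4*x^2 + 3)^2)
Substitute x = B_t and multiply the f'' term by 1/2:
  drift     = (1/2) * (8*(3 - 4*x^2)/(5*(4*x^2 + 3)^2)) evaluated at B_t = 4*(3 - 4*B_t^2)/(5*(4*B_t^2 + 3)^2)
  diffusion = (8*x/(5*(4*x^2 + 3))) evaluated at B_t = 8*B_t/(5*(4*B_t^2 + 3))
Therefore d(log(B_t^2 + 3/4)/5) = (4*(3 - 4*B_t^2)/(5*(4*B_t^2 + 3)^2)) dt + (8*B_t/(5*(4*B_t^2 + 3))) dB_t.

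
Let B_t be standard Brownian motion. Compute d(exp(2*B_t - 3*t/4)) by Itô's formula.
d(exp(2*B_t - 3*t/4)) = (5*exp(2*B_t - 3*t/4)/4) dt + (2*exp(2*B_t - 3*t/4)) dB_t

Itô's formula for f(t, x): d f(t, B_t) = (f_t + (1/2) f_xx) dt + f_x dB_t. Compute partials of f(t, x) = exp(-3*t/4 + 2*x):
  f_t(t,x)  = -3*exp(-3*t/4 + 2*x)/4
  f_x(t,x)  = 2*exp(-3*t/4 + 2*x)
  f_xx(t,x) = 4*exp(-3*t/4 + 2*x)
Assemble drift = f_t + (1/2) f_xx = 5*exp(-3*t/4 + 2*x)/4 and diffusion = f_x = 2*exp(-3*t/4 + 2*x). Substituting x = B_t:
  d(exp(2*B_t - 3*t/4)) = (5*exp(2*B_t - 3*t/4)/4) dt + (2*exp(2*B_t - 3*t/4)) dB_t.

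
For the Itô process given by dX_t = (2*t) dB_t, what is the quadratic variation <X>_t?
<X>_t = 4*t^3/3

For an Itô process dX_t = a(t) dt + b(t) dB_t, the quadratic variation is <X>_t = int_0^t b(s)^2 ds (the drift term does not contribute). Here b(s) = 2*s, so
  b(s)^2 = 4*s^2.
Integrating from 0 to t:
  <X>_t = int_0^t (4*s^2) ds = 4*t^3/3.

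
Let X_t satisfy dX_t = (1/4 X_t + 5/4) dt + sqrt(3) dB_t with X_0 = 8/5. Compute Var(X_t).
Var(X_t) = 6*exp(t/2) - 6

The variance V(t) = Var(X_t) satisfies V'(t) = 2 a V(t) + c^2 with V(0) = 0 (drift coefficient is linear in X, diffusion is constant). With a = 1/4, c = sqrt(3), the solution is
  V(t) = (c^2 / (2 a)) * (exp(2 a t) - 1)
       = (sqrt(3)^2 / (2*(1/4))) * (exp((1/2) t) - 1)
       = 6*exp(t/2) - 6.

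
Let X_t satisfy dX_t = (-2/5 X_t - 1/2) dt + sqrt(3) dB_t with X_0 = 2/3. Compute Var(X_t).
Var(X_t) = 15/4 - 15*exp(-4*t/5)/4

The variance V(t) = Var(X_t) satisfies V'(t) = 2 a V(t) + c^2 with V(0) = 0 (drift coefficient is linear in X, diffusion is constant). With a = -2/5, c = sqrt(3), the solution is
  V(t) = (c^2 / (2 a)) * (exp(2 a t) - 1)
       = (sqrt(3)^2 / (2*(-2/5))) * (exp((-4/5) t) - 1)
       = 15/4 - 15*exp(-4*t/5)/4.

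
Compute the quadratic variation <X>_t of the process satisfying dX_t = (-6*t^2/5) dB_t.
<X>_t = 36*t^5/125

For an Itô process dX_t = a(t) dt + b(t) dB_t, the quadratic variation is <X>_t = int_0^t b(s)^2 ds (the drift term does not contribute). Here b(s) = -6*s^2/5, so
  b(s)^2 = 36*s^4/25.
Integrating from 0 to t:
  <X>_t = int_0^t (36*s^4/25) ds = 36*t^5/125.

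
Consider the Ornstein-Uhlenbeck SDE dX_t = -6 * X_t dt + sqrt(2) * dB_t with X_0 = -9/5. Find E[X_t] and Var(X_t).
E[X_t] = -9*exp(-6*t)/5; Var(X_t) = 1/6 - exp(-12*t)/6

The OU SDE dX = -theta X dt + sigma dB admits the integrating factor exp(theta t): d(exp(theta t) X_t) = sigma exp(theta t) dB_t. Integrating from 0 to t:
  X_t = x_0 * exp(-theta t) + sigma * int_0^t exp(-theta (t-s)) dB_s.
The Itô integral has mean 0 and (by the Itô isometry) variance sigma^2 * int_0^t exp(-2 theta (t - s)) ds = sigma^2 * (1 - exp(-2 theta t)) / (2 theta).
With theta = 6, sigma = sqrt(2), x_0 = -9/5:
  E[X_t] = -9/5 * exp(-6 t) = -9*exp(-6*t)/5
  Var(X_t) = (sqrt(2))^2 * (1 - exp(-2*6 t)) / (2 * 6) = 1/6 - exp(-12*t)/6.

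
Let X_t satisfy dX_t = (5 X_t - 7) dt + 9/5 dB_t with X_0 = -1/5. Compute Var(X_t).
Var(X_t) = 81*exp(10*t)/250 - 81/250

The variance V(t) = Var(X_t) satisfies V'(t) = 2 a V(t) + c^2 with V(0) = 0 (drift coefficient is linear in X, diffusion is constant). With a = 5, c = 9/5, the solution is
  V(t) = (c^2 / (2 a)) * (exp(2 a t) - 1)
       = ((9/5)^2 / (2*5)) * (exp(10 t) - 1)
       = 81*exp(10*t)/250 - 81/250.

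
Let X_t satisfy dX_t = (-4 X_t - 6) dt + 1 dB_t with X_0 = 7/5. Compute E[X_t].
E[X_t] = -3/2 + 29*exp(-4*t)/10

Taking expectations and using E[dB_t] = 0, the mean m(t) = E[X_t] satisfies the ODE m'(t) = a m(t) + b with m(0) = x_0. With a = -4, b = -6, x_0 = 7/5, the solution is
  m(t) = x_0 * exp(a t) + (b/a) * (exp(a t) - 1)
       = (7/5) * exp((-4) t) + ((-6)/(-4)) * (exp((-4) t) - 1)
       = -3/2 + 29*exp(-4*t)/10.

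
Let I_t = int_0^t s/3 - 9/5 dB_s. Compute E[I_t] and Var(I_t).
E[I_t] = 0; Var(I_t) = t*(25*t^2 - 405*t + 2187)/675

The Itô integral of a deterministic integrand f(s) has mean 0 because each increment f(s) * (B_{s+ds} - B_s) has mean 0. By the Itô isometry:
  Var( int_0^t f(s) dB_s ) = E[ (int_0^t f(s) dB_s)^2 ] = int_0^t f(s)^2 ds.
Here f(s) = s/3 - 9/5, so f(s)^2 = (5*s - 27)^2/225. Integrate:
  int_0^t ((5*s - 27)^2/225) ds = t*(25*t^2 - 405*t + 2187)/675.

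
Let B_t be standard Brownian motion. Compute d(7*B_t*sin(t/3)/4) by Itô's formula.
d(7*B_t*sin(t/3)/4) = (7*B_t*cos(t/3)/12) dt + (7*sin(t/3)/4) dB_t

Itô's formula for f(t, x): d f(t, B_t) = (f_t + (1/2) f_xx) dt + f_x dB_t. Compute partials of f(t, x) = 7*x*sin(t/3)/4:
  f_t(t,x)  = 7*x*cos(t/3)/12
  f_x(t,x)  = 7*sin(t/3)/4
  f_xx(t,x) = 0
Assemble drift = f_t + (1/2) f_xx = 7*x*cos(t/3)/12 and diffusion = f_x = 7*sin(t/3)/4. Substituting x = B_t:
  d(7*B_t*sin(t/3)/4) = (7*B_t*cos(t/3)/12) dt + (7*sin(t/3)/4) dB_t.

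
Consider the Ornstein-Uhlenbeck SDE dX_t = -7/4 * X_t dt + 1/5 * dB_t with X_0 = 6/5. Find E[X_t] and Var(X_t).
E[X_t] = 6*exp(-7*t/4)/5; Var(X_t) = 2/175 - 2*exp(-7*t/2)/175

The OU SDE dX = -theta X dt + sigma dB admits the integrating factor exp(theta t): d(exp(theta t) X_t) = sigma exp(theta t) dB_t. Integrating from 0 to t:
  X_t = x_0 * exp(-theta t) + sigma * int_0^t exp(-theta (t-s)) dB_s.
The Itô integral has mean 0 and (by the Itô isometry) variance sigma^2 * int_0^t exp(-2 theta (t - s)) ds = sigma^2 * (1 - exp(-2 theta t)) / (2 theta).
With theta = 7/4, sigma = 1/5, x_0 = 6/5:
  E[X_t] = 6/5 * exp(-7/4 t) = 6*exp(-7*t/4)/5
  Var(X_t) = (1/5)^2 * (1 - exp(-2*7/4 t)) / (2 * 7/4) = 2/175 - 2*exp(-7*t/2)/175.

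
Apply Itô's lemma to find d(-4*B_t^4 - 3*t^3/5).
d(-4*B_t^4 - 3*t^3/5) = (-24*B_t^2 - 9*t^2/5) dt + (-16*B_t^3) dB_t

Itô's formula for f(t, x): d f(t, B_t) = (f_t + (1/2) f_xx) dt + f_x dB_t. Compute partials of f(t, x) = -3*t^3/5 - 4*x^4:
  f_t(t,x)  = -9*t^2/5
  f_x(t,x)  = -16*x^3
  f_xx(t,x) = -48*x^2
Assemble drift = f_t + (1/2) f_xx = -9*t^2/5 - 24*x^2 and diffusion = f_x = -16*x^3. Substituting x = B_t:
  d(-4*B_t^4 - 3*t^3/5) = (-24*B_t^2 - 9*t^2/5) dt + (-16*B_t^3) dB_t.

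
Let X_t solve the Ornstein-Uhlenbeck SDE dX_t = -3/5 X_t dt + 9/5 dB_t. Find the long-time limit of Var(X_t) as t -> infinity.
lim Var(X_t) = 27/10

The OU SDE dX = -theta X dt + sigma dB admits the integrating factor exp(theta t): d(exp(theta t) X_t) = sigma exp(theta t) dB_t. Integrating from 0 to t gives X_t = x_0 * exp(-theta t) + sigma * int_0^t exp(-theta (t-s)) dB_s for any initial x_0. The Itô integral has variance (by the Itô isometry) sigma^2 * int_0^t exp(-2 theta (t - s)) ds = sigma^2 * (1 - exp(-2 theta t)) / (2 theta), independent of x_0.
With theta = 3/5, sigma = 9/5:
  Var(X_t) = (9/5)^2 * (1 - exp(-2*3/5 t)) / (2 * 3/5) = 27/10 - 27*exp(-6*t/5)/10.
As t -> infinity, exp(-2*3/5 t) -> 0, so the stationary variance is sigma^2 / (2 theta) = 27/10.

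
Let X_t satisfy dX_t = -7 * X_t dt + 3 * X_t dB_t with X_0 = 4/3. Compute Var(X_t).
Var(X_t) = (16*exp(9*t) - 16)*exp(-14*t)/9

For GBM dX = mu X dt + sigma X dB with X_0 = x_0, apply Itô to Y = log X: dY = (mu - sigma^2/2) dt + sigma dB, so Y_t = log(x_0) + (mu - sigma^2/2) t + sigma B_t and hence X_t = x_0 * exp((mu - sigma^2/2) t + sigma B_t).
With mu = -7, sigma = 3, x_0 = 4/3, this gives:
  X_t = 4/3 * exp((-23/2) * t + (3) * B_t).
Since sigma*B_t ~ Normal(0, sigma^2 t), E[exp(sigma*B_t)] = exp(sigma^2 t / 2); so E[X_t] = x_0 * exp((mu - sigma^2/2) t) * exp(sigma^2 t / 2) = x_0 * exp(mu t) = 4*exp(-7*t)/3.
Var(X_t) = E[X_t^2] - (E[X_t])^2 = x_0^2 * exp(2 mu t) * (exp(sigma^2 t) - 1) = (16*exp(9*t) - 16)*exp(-14*t)/9.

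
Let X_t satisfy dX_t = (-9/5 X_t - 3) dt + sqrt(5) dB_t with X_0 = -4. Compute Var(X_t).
Var(X_t) = 25/18 - 25*exp(-18*t/5)/18

The variance V(t) = Var(X_t) satisfies V'(t) = 2 a V(t) + c^2 with V(0) = 0 (drift coefficient is linear in X, diffusion is constant). With a = -9/5, c = sqrt(5), the solution is
  V(t) = (c^2 / (2 a)) * (exp(2 a t) - 1)
       = (sqrt(5)^2 / (2*(-9/5))) * (exp((-18/5) t) - 1)
       = 25/18 - 25*exp(-18*t/5)/18.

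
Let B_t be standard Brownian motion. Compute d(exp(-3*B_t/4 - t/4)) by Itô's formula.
d(exp(-3*B_t/4 - t/4)) = (exp(-3*B_t/4 - t/4)/32) dt + (-3*exp(-3*B_t/4 - t/4)/4) dB_t

Itô's formula for f(t, x): d f(t, B_t) = (f_t + (1/2) f_xx) dt + f_x dB_t. Compute partials of f(t, x) = exp(-t/4 - 3*x/4):
  f_t(t,x)  = -exp(-t/4 - 3*x/4)/4
  f_x(t,x)  = -3*exp(-t/4 - 3*x/4)/4
  f_xx(t,x) = 9*exp(-t/4 - 3*x/4)/16
Assemble drift = f_t + (1/2) f_xx = exp(-t/4 - 3*x/4)/32 and diffusion = f_x = -3*exp(-t/4 - 3*x/4)/4. Substituting x = B_t:
  d(exp(-3*B_t/4 - t/4)) = (exp(-3*B_t/4 - t/4)/32) dt + (-3*exp(-3*B_t/4 - t/4)/4) dB_t.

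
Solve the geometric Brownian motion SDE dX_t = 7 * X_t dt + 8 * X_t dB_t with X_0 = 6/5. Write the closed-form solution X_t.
X_t = 6/5 * exp((-25) * t + (8) * B_t)

For GBM dX = mu X dt + sigma X dB with X_0 = x_0, apply Itô to Y = log X: dY = (mu - sigma^2/2) dt + sigma dB, so Y_t = log(x_0) + (mu - sigma^2/2) t + sigma B_t and hence X_t = x_0 * exp((mu - sigma^2/2) t + sigma B_t).
With mu = 7, sigma = 8, x_0 = 6/5, this gives:
  X_t = 6/5 * exp((-25) * t + (8) * B_t).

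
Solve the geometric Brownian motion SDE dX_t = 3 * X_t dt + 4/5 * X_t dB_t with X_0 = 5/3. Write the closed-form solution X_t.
X_t = 5/3 * exp((67/25) * t + (4/5) * B_t)

For GBM dX = mu X dt + sigma X dB with X_0 = x_0, apply Itô to Y = log X: dY = (mu - sigma^2/2) dt + sigma dB, so Y_t = log(x_0) + (mu - sigma^2/2) t + sigma B_t and hence X_t = x_0 * exp((mu - sigma^2/2) t + sigma B_t).
With mu = 3, sigma = 4/5, x_0 = 5/3, this gives:
  X_t = 5/3 * exp((67/25) * t + (4/5) * B_t).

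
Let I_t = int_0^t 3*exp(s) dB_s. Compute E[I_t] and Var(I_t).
E[I_t] = 0; Var(I_t) = 9*exp(2*t)/2 - 9/2

The Itô integral of a deterministic integrand f(s) has mean 0 because each increment f(s) * (B_{s+ds} - B_s) has mean 0. By the Itô isometry:
  Var( int_0^t f(s) dB_s ) = E[ (int_0^t f(s) dB_s)^2 ] = int_0^t f(s)^2 ds.
Here f(s) = 3*exp(s), so f(s)^2 = 9*exp(2*s). Integrate:
  int_0^t (9*exp(2*s)) ds = 9*exp(2*t)/2 - 9/2.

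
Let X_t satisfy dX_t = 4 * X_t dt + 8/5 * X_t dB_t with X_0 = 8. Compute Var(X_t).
Var(X_t) = 64*(exp(64*t/25) - 1)*exp(8*t)

For GBM dX = mu X dt + sigma X dB with X_0 = x_0, apply Itô to Y = log X: dY = (mu - sigma^2/2) dt + sigma dB, so Y_t = log(x_0) + (mu - sigma^2/2) t + sigma B_t and hence X_t = x_0 * exp((mu - sigma^2/2) t + sigma B_t).
With mu = 4, sigma = 8/5, x_0 = 8, this gives:
  X_t = 8 * exp((68/25) * t + (8/5) * B_t).
Since sigma*B_t ~ Normal(0, sigma^2 t), E[exp(sigma*B_t)] = exp(sigma^2 t / 2); so E[X_t] = x_0 * exp((mu - sigma^2/2) t) * exp(sigma^2 t / 2) = x_0 * exp(mu t) = 8*exp(4*t).
Var(X_t) = E[X_t^2] - (E[X_t])^2 = x_0^2 * exp(2 mu t) * (exp(sigma^2 t) - 1) = 64*(exp(64*t/25) - 1)*exp(8*t).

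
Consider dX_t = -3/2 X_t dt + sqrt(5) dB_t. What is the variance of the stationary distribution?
lim Var(X_t) = 5/3

The OU SDE dX = -theta X dt + sigma dB admits the integrating factor exp(theta t): d(exp(theta t) X_t) = sigma exp(theta t) dB_t. Integrating from 0 to t gives X_t = x_0 * exp(-theta t) + sigma * int_0^t exp(-theta (t-s)) dB_s for any initial x_0. The Itô integral has variance (by the Itô isometry) sigma^2 * int_0^t exp(-2 theta (t - s)) ds = sigma^2 * (1 - exp(-2 theta t)) / (2 theta), independent of x_0.
With theta = 3/2, sigma = sqrt(5):
  Var(X_t) = (sqrt(5))^2 * (1 - exp(-2*3/2 t)) / (2 * 3/2) = 5/3 - 5*exp(-3*t)/3.
As t -> infinity, exp(-2*3/2 t) -> 0, so the stationary variance is sigma^2 / (2 theta) = 5/3.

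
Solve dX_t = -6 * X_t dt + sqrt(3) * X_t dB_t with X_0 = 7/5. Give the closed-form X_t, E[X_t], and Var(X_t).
X_t = 7/5 * exp((-15/2) t + (sqrt(3)) B_t); E[X_t] = 7*exp(-6*t)/5; Var(X_t) = (49*exp(3*t) - 49)*exp(-12*t)/25

For GBM dX = mu X dt + sigma X dB with X_0 = x_0, apply Itô to Y = log X: dY = (mu - sigma^2/2) dt + sigma dB, so Y_t = log(x_0) + (mu - sigma^2/2) t + sigma B_t and hence X_t = x_0 * exp((mu - sigma^2/2) t + sigma B_t).
With mu = -6, sigma = sqrt(3), x_0 = 7/5, this gives:
  X_t = 7/5 * exp((-15/2) * t + (sqrt(3)) * B_t).
Since sigma*B_t ~ Normal(0, sigma^2 t), E[exp(sigma*B_t)] = exp(sigma^2 t / 2); so E[X_t] = x_0 * exp((mu - sigma^2/2) t) * exp(sigma^2 t / 2) = x_0 * exp(mu t) = 7*exp(-6*t)/5.
Var(X_t) = E[X_t^2] - (E[X_t])^2 = x_0^2 * exp(2 mu t) * (exp(sigma^2 t) - 1) = (49*exp(3*t) - 49)*exp(-12*t)/25.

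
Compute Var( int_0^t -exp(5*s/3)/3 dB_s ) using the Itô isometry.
Var = exp(10*t/3)/30 - 1/30

The Itô integral of a deterministic integrand f(s) has mean 0 because each increment f(s) * (B_{s+ds} - B_s) has mean 0. By the Itô isometry:
  Var( int_0^t f(s) dB_s ) = E[ (int_0^t f(s) dB_s)^2 ] = int_0^t f(s)^2 ds.
Here f(s) = -exp(5*s/3)/3, so f(s)^2 = exp(10*s/3)/9. Integrate:
  int_0^t (exp(10*s/3)/9) ds = exp(10*t/3)/30 - 1/30.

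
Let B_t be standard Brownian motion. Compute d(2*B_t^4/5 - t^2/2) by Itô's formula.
d(2*B_t^4/5 - t^2/2) = (12*B_t^2/5 - t) dt + (8*B_t^3/5) dB_t

Itô's formula for f(t, x): d f(t, B_t) = (f_t + (1/2) f_xx) dt + f_x dB_t. Compute partials of f(t, x) = -t^2/2 + 2*x^4/5:
  f_t(t,x)  = -t
  f_x(t,x)  = 8*x^3/5
  f_xx(t,x) = 24*x^2/5
Assemble drift = f_t + (1/2) f_xx = -t + 12*x^2/5 and diffusion = f_x = 8*x^3/5. Substituting x = B_t:
  d(2*B_t^4/5 - t^2/2) = (12*B_t^2/5 - t) dt + (8*B_t^3/5) dB_t.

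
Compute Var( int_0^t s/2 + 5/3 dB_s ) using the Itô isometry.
Var = t*(3*t^2 + 30*t + 100)/36

The Itô integral of a deterministic integrand f(s) has mean 0 because each increment f(s) * (B_{s+ds} - B_s) has mean 0. By the Itô isometry:
  Var( int_0^t f(s) dB_s ) = E[ (int_0^t f(s) dB_s)^2 ] = int_0^t f(s)^2 ds.
Here f(s) = s/2 + 5/3, so f(s)^2 = (3*s + 10)^2/36. Integrate:
  int_0^t ((3*s + 10)^2/36) ds = t*(3*t^2 + 30*t + 100)/36.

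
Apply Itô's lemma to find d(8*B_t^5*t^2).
d(8*B_t^5*t^2) = (16*B_t^3*t*(B_t^2 + 5*t)) dt + (40*B_t^4*t^2) dB_t

Itô's formula for f(t, x): d f(t, B_t) = (f_t + (1/2) f_xx) dt + f_x dB_t. Compute partials of f(t, x) = 8*t^2*x^5:
  f_t(t,x)  = 16*t*x^5
  f_x(t,x)  = 40*t^2*x^4
  f_xx(t,x) = 160*t^2*x^3
Assemble drift = f_t + (1/2) f_xx = 16*t*x^3*(5*t + x^2) and diffusion = f_x = 40*t^2*x^4. Substituting x = B_t:
  d(8*B_t^5*t^2) = (16*B_t^3*t*(B_t^2 + 5*t)) dt + (40*B_t^4*t^2) dB_t.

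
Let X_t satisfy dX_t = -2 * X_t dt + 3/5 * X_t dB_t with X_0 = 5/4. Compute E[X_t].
E[X_t] = 5*exp(-2*t)/4

For GBM dX = mu X dt + sigma X dB with X_0 = x_0, apply Itô to Y = log X: dY = (mu - sigma^2/2) dt + sigma dB, so Y_t = log(x_0) + (mu - sigma^2/2) t + sigma B_t and hence X_t = x_0 * exp((mu - sigma^2/2) t + sigma B_t).
With mu = -2, sigma = 3/5, x_0 = 5/4, this gives:
  X_t = 5/4 * exp((-109/50) * t + (3/5) * B_t).
Since sigma*B_t ~ Normal(0, sigma^2 t), E[exp(sigma*B_t)] = exp(sigma^2 t / 2); so E[X_t] = x_0 * exp((mu - sigma^2/2) t) * exp(sigma^2 t / 2) = x_0 * exp(mu t) = 5*exp(-2*t)/4.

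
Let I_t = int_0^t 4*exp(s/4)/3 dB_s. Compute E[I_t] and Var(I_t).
E[I_t] = 0; Var(I_t) = 32*exp(t/2)/9 - 32/9

The Itô integral of a deterministic integrand f(s) has mean 0 because each increment f(s) * (B_{s+ds} - B_s) has mean 0. By the Itô isometry:
  Var( int_0^t f(s) dB_s ) = E[ (int_0^t f(s) dB_s)^2 ] = int_0^t f(s)^2 ds.
Here f(s) = 4*exp(s/4)/3, so f(s)^2 = 16*exp(s/2)/9. Integrate:
  int_0^t (16*exp(s/2)/9) ds = 32*exp(t/2)/9 - 32/9.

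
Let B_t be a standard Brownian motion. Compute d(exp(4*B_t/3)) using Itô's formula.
d(exp(4*B_t/3)) = (8*exp(4*B_t/3)/9) dt + (4*exp(4*B_t/3)/3) dB_t

Itô's formula for f(B_t) gives d f(B_t) = f'(B_t) dB_t + (1/2) f''(B_t) dt. Compute derivatives of f(x) = exp(4*x/3):
  f'(x)  = 4*exp(4*x/3)/3
  f''(x) = 16*exp(4*x/3)/9
Substitute x = B_t and multiply the f'' term by 1/2:
  drift     = (1/2) * (16*exp(4*x/3)/9) evaluated at B_t = 8*exp(4*B_t/3)/9
  diffusion = (4*exp(4*x/3)/3) evaluated at B_t = 4*exp(4*B_t/3)/3
Therefore d(exp(4*B_t/3)) = (8*exp(4*B_t/3)/9) dt + (4*exp(4*B_t/3)/3) dB_t.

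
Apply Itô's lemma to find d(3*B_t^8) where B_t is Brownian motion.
d(3*B_t^8) = (84*B_t^6) dt + (24*B_t^7) dB_t

Itô's formula for f(B_t) gives d f(B_t) = f'(B_t) dB_t + (1/2) f''(B_t) dt. Compute derivatives of f(x) = 3*x^8:
  f'(x)  = 24*x^7
  f''(x) = 168*x^6
Substitute x = B_t and multiply the f'' term by 1/2:
  drift     = (1/2) * (168*x^6) evaluated at B_t = 84*B_t^6
  diffusion = (24*x^7) evaluated at B_t = 24*B_t^7
Therefore d(3*B_t^8) = (84*B_t^6) dt + (24*B_t^7) dB_t.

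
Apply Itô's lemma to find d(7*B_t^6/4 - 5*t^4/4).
d(7*B_t^6/4 - 5*t^4/4) = (105*B_t^4/4 - 5*t^3) dt + (21*B_t^5/2) dB_t

Itô's formula for f(t, x): d f(t, B_t) = (f_t + (1/2) f_xx) dt + f_x dB_t. Compute partials of f(t, x) = -5*t^4/4 + 7*x^6/4:
  f_t(t,x)  = -5*t^3
  f_x(t,x)  = 21*x^5/2
  f_xx(t,x) = 105*x^4/2
Assemble drift = f_t + (1/2) f_xx = -5*t^3 + 105*x^4/4 and diffusion = f_x = 21*x^5/2. Substituting x = B_t:
  d(7*B_t^6/4 - 5*t^4/4) = (105*B_t^4/4 - 5*t^3) dt + (21*B_t^5/2) dB_t.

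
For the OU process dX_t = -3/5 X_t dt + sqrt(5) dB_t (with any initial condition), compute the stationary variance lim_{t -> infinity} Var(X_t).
lim Var(X_t) = 25/6

The OU SDE dX = -theta X dt + sigma dB admits the integrating factor exp(theta t): d(exp(theta t) X_t) = sigma exp(theta t) dB_t. Integrating from 0 to t gives X_t = x_0 * exp(-theta t) + sigma * int_0^t exp(-theta (t-s)) dB_s for any initial x_0. The Itô integral has variance (by the Itô isometry) sigma^2 * int_0^t exp(-2 theta (t - s)) ds = sigma^2 * (1 - exp(-2 theta t)) / (2 theta), independent of x_0.
With theta = 3/5, sigma = sqrt(5):
  Var(X_t) = (sqrt(5))^2 * (1 - exp(-2*3/5 t)) / (2 * 3/5) = 25/6 - 25*exp(-6*t/5)/6.
As t -> infinity, exp(-2*3/5 t) -> 0, so the stationary variance is sigma^2 / (2 theta) = 25/6.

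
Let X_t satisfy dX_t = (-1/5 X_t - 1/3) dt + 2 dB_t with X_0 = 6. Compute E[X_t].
E[X_t] = -5/3 + 23*exp(-t/5)/3

Taking expectations and using E[dB_t] = 0, the mean m(t) = E[X_t] satisfies the ODE m'(t) = a m(t) + b with m(0) = x_0. With a = -1/5, b = -1/3, x_0 = 6, the solution is
  m(t) = x_0 * exp(a t) + (b/a) * (exp(a t) - 1)
       = 6 * exp((-1/5) t) + ((-1/3)/(-1/5)) * (exp((-1/5) t) - 1)
       = -5/3 + 23*exp(-t/5)/3.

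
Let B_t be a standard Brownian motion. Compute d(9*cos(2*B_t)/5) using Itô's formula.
d(9*cos(2*B_t)/5) = (-18*cos(2*B_t)/5) dt + (-18*sin(2*B_t)/5) dB_t

Itô's formula for f(B_t) gives d f(B_t) = f'(B_t) dB_t + (1/2) f''(B_t) dt. Compute derivatives of f(x) = 9*cos(2*x)/5:
  f'(x)  = -18*sin(2*x)/5
  f''(x) = -36*cos(2*x)/5
Substitute x = B_t and multiply the f'' term by 1/2:
  drift     = (1/2) * (-36*cos(2*x)/5) evaluated at B_t = -18*cos(2*B_t)/5
  diffusion = (-18*sin(2*x)/5) evaluated at B_t = -18*sin(2*B_t)/5
Therefore d(9*cos(2*B_t)/5) = (-18*cos(2*B_t)/5) dt + (-18*sin(2*B_t)/5) dB_t.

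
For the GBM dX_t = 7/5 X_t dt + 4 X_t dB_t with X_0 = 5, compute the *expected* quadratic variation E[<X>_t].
E[<X>_t] = 1000*exp(94*t/5)/47 - 1000/47

<X>_t = int_0^t (4 * X_s)^2 ds. Taking expectation inside the integral: E[<X>_t] = 4^2 * int_0^t E[X_s^2] ds. For GBM, E[X_s^2] = x_0^2 * exp((2 mu + sigma^2) s). Integrating:
  E[<X>_t] = 4^2 * 5^2 * (exp((2*(7/5) + 4^2) t) - 1) / (2*(7/5) + 4^2)
           = 4^2 * 5^2 * (exp((94/5) t) - 1) / (94/5) = 1000*exp(94*t/5)/47 - 1000/47.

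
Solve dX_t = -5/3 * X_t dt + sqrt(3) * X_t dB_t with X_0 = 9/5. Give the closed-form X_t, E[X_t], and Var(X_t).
X_t = 9/5 * exp((-19/6) t + (sqrt(3)) B_t); E[X_t] = 9*exp(-5*t/3)/5; Var(X_t) = (81*exp(3*t) - 81)*exp(-10*t/3)/25

For GBM dX = mu X dt + sigma X dB with X_0 = x_0, apply Itô to Y = log X: dY = (mu - sigma^2/2) dt + sigma dB, so Y_t = log(x_0) + (mu - sigma^2/2) t + sigma B_t and hence X_t = x_0 * exp((mu - sigma^2/2) t + sigma B_t).
With mu = -5/3, sigma = sqrt(3), x_0 = 9/5, this gives:
  X_t = 9/5 * exp((-19/6) * t + (sqrt(3)) * B_t).
Since sigma*B_t ~ Normal(0, sigma^2 t), E[exp(sigma*B_t)] = exp(sigma^2 t / 2); so E[X_t] = x_0 * exp((mu - sigma^2/2) t) * exp(sigma^2 t / 2) = x_0 * exp(mu t) = 9*exp(-5*t/3)/5.
Var(X_t) = E[X_t^2] - (E[X_t])^2 = x_0^2 * exp(2 mu t) * (exp(sigma^2 t) - 1) = (81*exp(3*t) - 81)*exp(-10*t/3)/25.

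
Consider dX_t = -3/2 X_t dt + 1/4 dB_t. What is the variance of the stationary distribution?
lim Var(X_t) = 1/48

The OU SDE dX = -theta X dt + sigma dB admits the integrating factor exp(theta t): d(exp(theta t) X_t) = sigma exp(theta t) dB_t. Integrating from 0 to t gives X_t = x_0 * exp(-theta t) + sigma * int_0^t exp(-theta (t-s)) dB_s for any initial x_0. The Itô integral has variance (by the Itô isometry) sigma^2 * int_0^t exp(-2 theta (t - s)) ds = sigma^2 * (1 - exp(-2 theta t)) / (2 theta), independent of x_0.
With theta = 3/2, sigma = 1/4:
  Var(X_t) = (1/4)^2 * (1 - exp(-2*3/2 t)) / (2 * 3/2) = 1/48 - exp(-3*t)/48.
As t -> infinity, exp(-2*3/2 t) -> 0, so the stationary variance is sigma^2 / (2 theta) = 1/48.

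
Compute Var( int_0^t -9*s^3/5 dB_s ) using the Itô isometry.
Var = 81*t^7/175

The Itô integral of a deterministic integrand f(s) has mean 0 because each increment f(s) * (B_{s+ds} - B_s) has mean 0. By the Itô isometry:
  Var( int_0^t f(s) dB_s ) = E[ (int_0^t f(s) dB_s)^2 ] = int_0^t f(s)^2 ds.
Here f(s) = -9*s^3/5, so f(s)^2 = 81*s^6/25. Integrate:
  int_0^t (81*s^6/25) ds = 81*t^7/175.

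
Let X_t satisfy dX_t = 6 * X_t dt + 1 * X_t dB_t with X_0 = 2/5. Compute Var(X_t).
Var(X_t) = 4*(exp(t) - 1)*exp(12*t)/25

For GBM dX = mu X dt + sigma X dB with X_0 = x_0, apply Itô to Y = log X: dY = (mu - sigma^2/2) dt + sigma dB, so Y_t = log(x_0) + (mu - sigma^2/2) t + sigma B_t and hence X_t = x_0 * exp((mu - sigma^2/2) t + sigma B_t).
With mu = 6, sigma = 1, x_0 = 2/5, this gives:
  X_t = 2/5 * exp((11/2) * t + (1) * B_t).
Since sigma*B_t ~ Normal(0, sigma^2 t), E[exp(sigma*B_t)] = exp(sigma^2 t / 2); so E[X_t] = x_0 * exp((mu - sigma^2/2) t) * exp(sigma^2 t / 2) = x_0 * exp(mu t) = 2*exp(6*t)/5.
Var(X_t) = E[X_t^2] - (E[X_t])^2 = x_0^2 * exp(2 mu t) * (exp(sigma^2 t) - 1) = 4*(exp(t) - 1)*exp(12*t)/25.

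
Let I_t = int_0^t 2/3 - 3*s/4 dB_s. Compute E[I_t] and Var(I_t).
E[I_t] = 0; Var(I_t) = t*(27*t^2 - 72*t + 64)/144

The Itô integral of a deterministic integrand f(s) has mean 0 because each increment f(s) * (B_{s+ds} - B_s) has mean 0. By the Itô isometry:
  Var( int_0^t f(s) dB_s ) = E[ (int_0^t f(s) dB_s)^2 ] = int_0^t f(s)^2 ds.
Here f(s) = 2/3 - 3*s/4, so f(s)^2 = (9*s - 8)^2/144. Integrate:
  int_0^t ((9*s - 8)^2/144) ds = t*(27*t^2 - 72*t + 64)/144.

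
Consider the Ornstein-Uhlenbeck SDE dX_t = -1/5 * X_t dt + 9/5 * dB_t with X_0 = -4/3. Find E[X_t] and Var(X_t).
E[X_t] = -4*exp(-t/5)/3; Var(X_t) = 81/10 - 81*exp(-2*t/5)/10

The OU SDE dX = -theta X dt + sigma dB admits the integrating factor exp(theta t): d(exp(theta t) X_t) = sigma exp(theta t) dB_t. Integrating from 0 to t:
  X_t = x_0 * exp(-theta t) + sigma * int_0^t exp(-theta (t-s)) dB_s.
The Itô integral has mean 0 and (by the Itô isometry) variance sigma^2 * int_0^t exp(-2 theta (t - s)) ds = sigma^2 * (1 - exp(-2 theta t)) / (2 theta).
With theta = 1/5, sigma = 9/5, x_0 = -4/3:
  E[X_t] = -4/3 * exp(-1/5 t) = -4*exp(-t/5)/3
  Var(X_t) = (9/5)^2 * (1 - exp(-2*1/5 t)) / (2 * 1/5) = 81/10 - 81*exp(-2*t/5)/10.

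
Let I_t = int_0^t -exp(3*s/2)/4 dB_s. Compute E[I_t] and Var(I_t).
E[I_t] = 0; Var(I_t) = exp(3*t)/48 - 1/48

The Itô integral of a deterministic integrand f(s) has mean 0 because each increment f(s) * (B_{s+ds} - B_s) has mean 0. By the Itô isometry:
  Var( int_0^t f(s) dB_s ) = E[ (int_0^t f(s) dB_s)^2 ] = int_0^t f(s)^2 ds.
Here f(s) = -exp(3*s/2)/4, so f(s)^2 = exp(3*s)/16. Integrate:
  int_0^t (exp(3*s)/16) ds = exp(3*t)/48 - 1/48.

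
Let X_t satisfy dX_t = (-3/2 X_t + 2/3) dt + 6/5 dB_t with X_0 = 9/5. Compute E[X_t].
E[X_t] = 4/9 + 61*exp(-3*t/2)/45

Taking expectations and using E[dB_t] = 0, the mean m(t) = E[X_t] satisfies the ODE m'(t) = a m(t) + b with m(0) = x_0. With a = -3/2, b = 2/3, x_0 = 9/5, the solution is
  m(t) = x_0 * exp(a t) + (b/a) * (exp(a t) - 1)
       = (9/5) * exp((-3/2) t) + ((2/3)/(-3/2)) * (exp((-3/2) t) - 1)
       = 4/9 + 61*exp(-3*t/2)/45.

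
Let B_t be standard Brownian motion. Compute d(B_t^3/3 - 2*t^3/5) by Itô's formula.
d(B_t^3/3 - 2*t^3/5) = (B_t - 6*t^2/5) dt + (B_t^2) dB_t

Itô's formula for f(t, x): d f(t, B_t) = (f_t + (1/2) f_xx) dt + f_x dB_t. Compute partials of f(t, x) = -2*t^3/5 + x^3/3:
  f_t(t,x)  = -6*t^2/5
  f_x(t,x)  = x^2
  f_xx(t,x) = 2*x
Assemble drift = f_t + (1/2) f_xx = -6*t^2/5 + x and diffusion = f_x = x^2. Substituting x = B_t:
  d(B_t^3/3 - 2*t^3/5) = (B_t - 6*t^2/5) dt + (B_t^2) dB_t.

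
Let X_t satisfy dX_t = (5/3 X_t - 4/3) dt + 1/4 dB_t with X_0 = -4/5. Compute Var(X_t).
Var(X_t) = 3*exp(10*t/3)/160 - 3/160

The variance V(t) = Var(X_t) satisfies V'(t) = 2 a V(t) + c^2 with V(0) = 0 (drift coefficient is linear in X, diffusion is constant). With a = 5/3, c = 1/4, the solution is
  V(t) = (c^2 / (2 a)) * (exp(2 a t) - 1)
       = ((1/4)^2 / (2*(5/3))) * (exp((10/3) t) - 1)
       = 3*exp(10*t/3)/160 - 3/160.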